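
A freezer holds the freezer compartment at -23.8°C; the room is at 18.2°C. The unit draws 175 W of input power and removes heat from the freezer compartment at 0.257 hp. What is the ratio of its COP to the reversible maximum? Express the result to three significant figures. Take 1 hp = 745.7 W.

Converting, Q̇_C = 0.2570 hp = 191.6 W, so COP_actual = Q̇_C/Ẇ = 191.6/175.0 = 1.095.
In absolute terms T_C = 249.35 K and T_H = 291.35 K, so ΔT = 42.00 K.
COP_Carnot = T_C/ΔT = 249.35/42.00 = 5.937.
η_II = COP_actual/COP_Carnot = 1.095/5.937 = 0.1845.

0.184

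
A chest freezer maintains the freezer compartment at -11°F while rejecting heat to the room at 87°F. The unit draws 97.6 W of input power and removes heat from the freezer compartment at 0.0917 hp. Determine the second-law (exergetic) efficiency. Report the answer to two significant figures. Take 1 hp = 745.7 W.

0.15

Converting, Q̇_C = 0.09170 hp = 68.38 W, so COP_actual = Q̇_C/Ẇ = 68.38/97.60 = 0.7006.
In absolute terms T_C = 249.26 K and T_H = 303.71 K, so ΔT = 54.44 K.
COP_Carnot = T_C/ΔT = 249.26/54.44 = 4.578.
η_II = COP_actual/COP_Carnot = 0.7006/4.578 = 0.1530.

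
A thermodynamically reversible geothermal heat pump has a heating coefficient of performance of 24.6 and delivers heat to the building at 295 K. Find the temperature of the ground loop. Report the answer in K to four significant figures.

COP_HP = T_H/(T_H − T_C) gives T_H − T_C = T_H/COP.
With T_H = 295.00 K, T_C = 295.00 × (1 − 1/24.6) = 283.01 K.

283.0 K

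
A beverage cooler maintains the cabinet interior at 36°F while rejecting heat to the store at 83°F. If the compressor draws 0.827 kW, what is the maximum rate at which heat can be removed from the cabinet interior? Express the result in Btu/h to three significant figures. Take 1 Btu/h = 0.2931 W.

In absolute terms T_C = 275.37 K and T_H = 301.48 K, so ΔT = 26.11 K.
COP_Carnot = T_C/ΔT = 275.37/26.11 = 10.55.
Q̇_max = COP_Carnot × Ẇ = 10.55 × 0.8270 kW = 8.722 kW = 29760 Btu/h.

29800 Btu/h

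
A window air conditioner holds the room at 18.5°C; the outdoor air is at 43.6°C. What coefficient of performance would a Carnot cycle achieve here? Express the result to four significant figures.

11.62

In absolute terms T_C = 291.65 K and T_H = 316.75 K, so ΔT = 25.10 K.
For a reversible cycle, COP_Carnot = T_C/ΔT = 291.65/25.10 = 11.62.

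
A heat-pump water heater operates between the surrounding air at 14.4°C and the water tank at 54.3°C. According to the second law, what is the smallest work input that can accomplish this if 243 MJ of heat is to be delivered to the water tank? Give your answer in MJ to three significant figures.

29.6 MJ

In absolute terms T_C = 287.55 K and T_H = 327.45 K, so ΔT = 39.90 K.
The reversible limit is COP_HP = T_H/ΔT = 8.207, so W_min = Q_H/COP = Q_H·ΔT/T_H.
W_min = 243.0 × 39.90/327.45 = 29.61 MJ.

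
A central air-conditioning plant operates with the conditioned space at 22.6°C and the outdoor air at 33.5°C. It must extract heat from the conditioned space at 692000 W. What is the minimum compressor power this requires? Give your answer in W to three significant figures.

25500 W

In absolute terms T_C = 295.75 K and T_H = 306.65 K, so ΔT = 10.90 K.
COP_Carnot = T_C/ΔT = 295.75/10.90 = 27.13.
Ẇ_min = Q̇/COP_Carnot = 692000/27.13 = 25500 W.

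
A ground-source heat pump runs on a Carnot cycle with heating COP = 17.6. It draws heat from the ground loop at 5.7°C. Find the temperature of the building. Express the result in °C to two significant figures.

COP_HP = T_H/(T_H − T_C) rearranges to T_H = COP·T_C/(COP − 1).
With T_C = 278.85 K, T_H = 17.6 × 278.85/16.60 = 295.65 K.
Converting, 295.65 K = 22.50°C.

22 °C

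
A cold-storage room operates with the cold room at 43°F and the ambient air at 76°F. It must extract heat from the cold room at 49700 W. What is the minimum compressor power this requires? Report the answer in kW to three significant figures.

In absolute terms T_C = 279.26 K and T_H = 297.59 K, so ΔT = 18.33 K.
COP_Carnot = T_C/ΔT = 279.26/18.33 = 15.23.
Ẇ_min = Q̇/COP_Carnot = 49700/15.23 = 3263 W = 3.263 kW.

3.26 kW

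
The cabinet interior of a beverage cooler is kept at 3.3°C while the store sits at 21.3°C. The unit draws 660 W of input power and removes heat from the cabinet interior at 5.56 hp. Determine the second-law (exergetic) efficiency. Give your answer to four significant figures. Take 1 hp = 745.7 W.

0.4090

Converting, Q̇_C = 5.560 hp = 4146 W, so COP_actual = Q̇_C/Ẇ = 4146/660.0 = 6.282.
In absolute terms T_C = 276.45 K and T_H = 294.45 K, so ΔT = 18.00 K.
COP_Carnot = T_C/ΔT = 276.45/18.00 = 15.36.
η_II = COP_actual/COP_Carnot = 6.282/15.36 = 0.4090.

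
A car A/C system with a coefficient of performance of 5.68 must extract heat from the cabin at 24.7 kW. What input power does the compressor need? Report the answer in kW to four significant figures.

Ẇ = Q̇_C/COP = 24.70/5.68 = 4.349 kW.

4.349 kW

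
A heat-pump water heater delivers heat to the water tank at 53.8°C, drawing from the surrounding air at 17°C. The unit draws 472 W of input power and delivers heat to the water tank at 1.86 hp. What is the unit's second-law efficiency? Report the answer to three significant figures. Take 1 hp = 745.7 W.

Converting, Q̇_H = 1.860 hp = 1387 W, so COP_actual = Q̇_H/Ẇ = 1387/472.0 = 2.939.
In absolute terms T_C = 290.15 K and T_H = 326.95 K, so ΔT = 36.80 K.
COP_Carnot = T_H/ΔT = 326.95/36.80 = 8.885.
η_II = COP_actual/COP_Carnot = 2.939/8.885 = 0.3308.

0.331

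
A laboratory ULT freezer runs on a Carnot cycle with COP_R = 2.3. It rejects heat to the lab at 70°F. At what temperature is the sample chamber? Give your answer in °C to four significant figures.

-68.06 °C

For a Carnot refrigerator COP_R = T_C/(T_H − T_C), so T_C = COP·T_H/(1 + COP).
With T_H = 294.26 K, T_C = 2.3 × 294.26/3.300 = 205.09 K.
Converting, 205.09 K = -68.06°C.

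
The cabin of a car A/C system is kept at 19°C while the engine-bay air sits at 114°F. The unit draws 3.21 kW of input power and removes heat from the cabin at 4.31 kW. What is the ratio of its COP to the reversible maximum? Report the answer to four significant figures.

0.1220

COP_actual = Q̇_C/Ẇ = 4.310/3.210 = 1.343.
In absolute terms T_C = 292.15 K and T_H = 318.71 K, so ΔT = 26.56 K.
COP_Carnot = T_C/ΔT = 292.15/26.56 = 11.00.
η_II = COP_actual/COP_Carnot = 1.343/11.00 = 0.1220.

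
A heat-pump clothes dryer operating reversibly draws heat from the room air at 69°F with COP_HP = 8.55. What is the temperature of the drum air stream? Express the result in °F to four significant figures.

139.0 °F

COP_HP = T_H/(T_H − T_C) rearranges to T_H = COP·T_C/(COP − 1).
With T_C = 293.71 K, T_H = 8.55 × 293.71/7.550 = 332.61 K.
Converting, 332.61 K = 139.02°F.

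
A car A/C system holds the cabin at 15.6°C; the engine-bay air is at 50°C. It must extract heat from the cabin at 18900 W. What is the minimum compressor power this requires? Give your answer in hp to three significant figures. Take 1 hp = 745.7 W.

In absolute terms T_C = 288.75 K and T_H = 323.15 K, so ΔT = 34.40 K.
COP_Carnot = T_C/ΔT = 288.75/34.40 = 8.394.
Ẇ_min = Q̇/COP_Carnot = 18900/8.394 = 2252 W = 3.019 hp.

3.02 hp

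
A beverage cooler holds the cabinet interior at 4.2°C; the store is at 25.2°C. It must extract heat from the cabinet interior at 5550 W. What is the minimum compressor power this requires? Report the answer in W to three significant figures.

420 W

In absolute terms T_C = 277.35 K and T_H = 298.35 K, so ΔT = 21.00 K.
COP_Carnot = T_C/ΔT = 277.35/21.00 = 13.21.
Ẇ_min = Q̇/COP_Carnot = 5550/13.21 = 420.2 W.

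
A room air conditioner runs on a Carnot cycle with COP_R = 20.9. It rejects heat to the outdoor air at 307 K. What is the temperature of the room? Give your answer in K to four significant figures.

293.0 K

For a Carnot refrigerator COP_R = T_C/(T_H − T_C), so T_C = COP·T_H/(1 + COP).
With T_H = 307.00 K, T_C = 20.9 × 307.00/21.90 = 292.98 K.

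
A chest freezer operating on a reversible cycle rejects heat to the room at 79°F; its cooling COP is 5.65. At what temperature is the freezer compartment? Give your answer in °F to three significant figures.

-2.00 °F

For a Carnot refrigerator COP_R = T_C/(T_H − T_C), so T_C = COP·T_H/(1 + COP).
With T_H = 299.26 K, T_C = 5.65 × 299.26/6.650 = 254.26 K.
Converting, 254.26 K = -2.00°F.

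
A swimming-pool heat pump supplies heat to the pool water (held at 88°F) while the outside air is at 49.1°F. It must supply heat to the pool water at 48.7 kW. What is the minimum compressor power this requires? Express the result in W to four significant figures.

3459 W

In absolute terms T_C = 282.65 K and T_H = 304.26 K, so ΔT = 21.61 K.
COP_Carnot = T_H/ΔT = 304.26/21.61 = 14.08.
Ẇ_min = Q̇/COP_Carnot = 48.70/14.08 = 3.459 kW = 3459 W.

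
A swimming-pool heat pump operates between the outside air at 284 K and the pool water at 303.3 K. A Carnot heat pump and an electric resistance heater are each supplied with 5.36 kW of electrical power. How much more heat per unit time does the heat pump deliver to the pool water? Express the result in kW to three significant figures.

78.9 kW

The reservoir spacing is ΔT = 303.3 − 284 = 19.30 K.
COP_Carnot = T_H/ΔT = 303.30/19.30 = 15.72.
The heat pump delivers Q̇_H = COP × Ẇ = 84.23 kW; the resistance heater delivers Ẇ = 5.360 kW.
Extra = (COP − 1)·Ẇ = 78.87 kW.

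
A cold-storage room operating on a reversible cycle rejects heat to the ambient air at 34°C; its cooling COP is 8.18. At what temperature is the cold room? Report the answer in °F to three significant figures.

For a Carnot refrigerator COP_R = T_C/(T_H − T_C), so T_C = COP·T_H/(1 + COP).
With T_H = 307.15 K, T_C = 8.18 × 307.15/9.180 = 273.69 K.
Converting, 273.69 K = 32.97°F.

33.0 °F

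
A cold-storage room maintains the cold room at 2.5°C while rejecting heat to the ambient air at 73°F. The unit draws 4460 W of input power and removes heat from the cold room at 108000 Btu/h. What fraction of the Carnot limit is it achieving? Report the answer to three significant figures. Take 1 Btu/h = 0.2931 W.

Converting, Q̇_C = 108000 Btu/h = 31650 W, so COP_actual = Q̇_C/Ẇ = 31650/4460 = 7.097.
In absolute terms T_C = 275.65 K and T_H = 295.93 K, so ΔT = 20.28 K.
COP_Carnot = T_C/ΔT = 275.65/20.28 = 13.59.
η_II = COP_actual/COP_Carnot = 7.097/13.59 = 0.5221.

0.522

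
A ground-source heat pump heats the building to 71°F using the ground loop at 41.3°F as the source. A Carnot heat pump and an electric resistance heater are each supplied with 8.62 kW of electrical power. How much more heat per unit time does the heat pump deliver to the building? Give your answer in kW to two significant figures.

150 kW

In absolute terms T_C = 278.32 K and T_H = 294.82 K, so ΔT = 16.50 K.
COP_Carnot = T_H/ΔT = 294.82/16.50 = 17.87.
The heat pump delivers Q̇_H = COP × Ẇ = 154.0 kW; the resistance heater delivers Ẇ = 8.620 kW.
Extra = (COP − 1)·Ẇ = 145.4 kW.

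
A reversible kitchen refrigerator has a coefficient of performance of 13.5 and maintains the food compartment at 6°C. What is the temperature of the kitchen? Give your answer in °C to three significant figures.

26.7 °C

COP_R = T_C/(T_H − T_C) gives T_H − T_C = T_C/COP.
With T_C = 279.15 K, T_H = 279.15 × (1 + 1/13.5) = 299.83 K.
Converting, 299.83 K = 26.68°C.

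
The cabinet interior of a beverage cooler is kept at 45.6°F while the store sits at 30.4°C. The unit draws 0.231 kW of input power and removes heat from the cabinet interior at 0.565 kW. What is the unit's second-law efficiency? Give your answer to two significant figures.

COP_actual = Q̇_C/Ẇ = 0.5650/0.2310 = 2.446.
In absolute terms T_C = 280.71 K and T_H = 303.55 K, so ΔT = 22.84 K.
COP_Carnot = T_C/ΔT = 280.71/22.84 = 12.29.
η_II = COP_actual/COP_Carnot = 2.446/12.29 = 0.1991.

0.20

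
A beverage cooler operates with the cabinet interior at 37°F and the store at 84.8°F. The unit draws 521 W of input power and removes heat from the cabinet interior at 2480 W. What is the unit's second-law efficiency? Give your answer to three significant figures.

COP_actual = Q̇_C/Ẇ = 2480/521.0 = 4.760.
In absolute terms T_C = 275.93 K and T_H = 302.48 K, so ΔT = 26.56 K.
COP_Carnot = T_C/ΔT = 275.93/26.56 = 10.39.
η_II = COP_actual/COP_Carnot = 4.760/10.39 = 0.4581.

0.458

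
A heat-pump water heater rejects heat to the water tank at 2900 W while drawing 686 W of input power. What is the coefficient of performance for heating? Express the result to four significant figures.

4.227

The first law gives Q̇_H = Q̇_C + Ẇ, so the three rates are Q̇_C = 2214, Q̇_H = 2900, Ẇ = 686.0 W.
COP_HP = Q̇_H/Ẇ = 2900/686.0 = 4.227.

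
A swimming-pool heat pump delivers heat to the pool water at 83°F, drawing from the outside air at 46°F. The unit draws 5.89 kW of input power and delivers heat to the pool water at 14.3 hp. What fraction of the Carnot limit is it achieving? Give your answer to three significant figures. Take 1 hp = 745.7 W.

Converting, Q̇_H = 14.30 hp = 10.66 kW, so COP_actual = Q̇_H/Ẇ = 10.66/5.890 = 1.810.
In absolute terms T_C = 280.93 K and T_H = 301.48 K, so ΔT = 20.56 K.
COP_Carnot = T_H/ΔT = 301.48/20.56 = 14.67.
η_II = COP_actual/COP_Carnot = 1.810/14.67 = 0.1234.

0.123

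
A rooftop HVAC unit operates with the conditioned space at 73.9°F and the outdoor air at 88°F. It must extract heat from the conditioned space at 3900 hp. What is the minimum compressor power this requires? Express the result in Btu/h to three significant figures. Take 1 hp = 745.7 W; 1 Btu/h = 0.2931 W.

262000 Btu/h

In absolute terms T_C = 296.43 K and T_H = 304.26 K, so ΔT = 7.833 K.
COP_Carnot = T_C/ΔT = 296.43/7.833 = 37.84.
Ẇ_min = Q̇/COP_Carnot = 3900/37.84 = 103.1 hp = 262200 Btu/h.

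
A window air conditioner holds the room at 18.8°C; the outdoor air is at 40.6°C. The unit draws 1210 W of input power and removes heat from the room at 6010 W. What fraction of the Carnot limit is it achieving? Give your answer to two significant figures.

COP_actual = Q̇_C/Ẇ = 6010/1210 = 4.967.
In absolute terms T_C = 291.95 K and T_H = 313.75 K, so ΔT = 21.80 K.
COP_Carnot = T_C/ΔT = 291.95/21.80 = 13.39.
η_II = COP_actual/COP_Carnot = 4.967/13.39 = 0.3709.

0.37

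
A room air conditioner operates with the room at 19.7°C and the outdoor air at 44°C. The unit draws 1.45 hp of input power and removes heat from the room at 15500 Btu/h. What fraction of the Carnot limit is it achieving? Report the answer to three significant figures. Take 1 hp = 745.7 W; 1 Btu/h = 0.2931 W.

0.349

Converting, Q̇_C = 15500 Btu/h = 6.092 hp, so COP_actual = Q̇_C/Ẇ = 6.092/1.450 = 4.202.
In absolute terms T_C = 292.85 K and T_H = 317.15 K, so ΔT = 24.30 K.
COP_Carnot = T_C/ΔT = 292.85/24.30 = 12.05.
η_II = COP_actual/COP_Carnot = 4.202/12.05 = 0.3486.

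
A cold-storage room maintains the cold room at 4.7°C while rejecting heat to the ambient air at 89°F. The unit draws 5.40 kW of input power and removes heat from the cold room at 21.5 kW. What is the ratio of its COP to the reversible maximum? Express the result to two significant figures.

COP_actual = Q̇_C/Ẇ = 21.50/5.400 = 3.981.
In absolute terms T_C = 277.85 K and T_H = 304.82 K, so ΔT = 26.97 K.
COP_Carnot = T_C/ΔT = 277.85/26.97 = 10.30.
η_II = COP_actual/COP_Carnot = 3.981/10.30 = 0.3864.

0.39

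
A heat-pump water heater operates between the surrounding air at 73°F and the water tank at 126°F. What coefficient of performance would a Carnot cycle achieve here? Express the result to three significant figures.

11.1

In absolute terms T_C = 295.93 K and T_H = 325.37 K, so ΔT = 29.44 K.
For a reversible cycle, COP_Carnot = T_H/ΔT = 325.37/29.44 = 11.05.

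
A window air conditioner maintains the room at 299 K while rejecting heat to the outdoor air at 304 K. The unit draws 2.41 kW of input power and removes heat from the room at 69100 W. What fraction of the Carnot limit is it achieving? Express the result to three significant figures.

Converting, Q̇_C = 69100 W = 69.10 kW, so COP_actual = Q̇_C/Ẇ = 69.10/2.410 = 28.67.
The reservoir spacing is ΔT = 304 − 299 = 5.000 K.
COP_Carnot = T_C/ΔT = 299.00/5.000 = 59.80.
η_II = COP_actual/COP_Carnot = 28.67/59.80 = 0.4795.

0.479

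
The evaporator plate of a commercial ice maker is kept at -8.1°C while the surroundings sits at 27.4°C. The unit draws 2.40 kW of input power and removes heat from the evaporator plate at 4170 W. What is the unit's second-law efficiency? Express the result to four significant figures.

Converting, Q̇_C = 4170 W = 4.170 kW, so COP_actual = Q̇_C/Ẇ = 4.170/2.400 = 1.738.
In absolute terms T_C = 265.05 K and T_H = 300.55 K, so ΔT = 35.50 K.
COP_Carnot = T_C/ΔT = 265.05/35.50 = 7.466.
η_II = COP_actual/COP_Carnot = 1.738/7.466 = 0.2327.

0.2327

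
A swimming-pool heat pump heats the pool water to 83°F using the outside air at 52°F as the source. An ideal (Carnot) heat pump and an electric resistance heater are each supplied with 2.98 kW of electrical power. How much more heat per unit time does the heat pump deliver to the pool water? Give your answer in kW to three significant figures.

In absolute terms T_C = 284.26 K and T_H = 301.48 K, so ΔT = 17.22 K.
COP_Carnot = T_H/ΔT = 301.48/17.22 = 17.51.
The heat pump delivers Q̇_H = COP × Ẇ = 52.17 kW; the resistance heater delivers Ẇ = 2.980 kW.
Extra = (COP − 1)·Ẇ = 49.19 kW.

49.2 kW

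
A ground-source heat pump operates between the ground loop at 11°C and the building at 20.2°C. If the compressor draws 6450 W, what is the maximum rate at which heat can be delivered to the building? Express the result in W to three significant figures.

In absolute terms T_C = 284.15 K and T_H = 293.35 K, so ΔT = 9.200 K.
COP_Carnot = T_H/ΔT = 293.35/9.200 = 31.89.
Q̇_max = COP_Carnot × Ẇ = 31.89 × 6450 W = 205700 W.

206000 W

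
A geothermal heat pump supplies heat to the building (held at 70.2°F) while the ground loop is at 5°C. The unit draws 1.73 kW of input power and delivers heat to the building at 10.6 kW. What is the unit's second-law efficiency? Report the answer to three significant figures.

0.338

COP_actual = Q̇_H/Ẇ = 10.60/1.730 = 6.127.
In absolute terms T_C = 278.15 K and T_H = 294.37 K, so ΔT = 16.22 K.
COP_Carnot = T_H/ΔT = 294.37/16.22 = 18.15.
η_II = COP_actual/COP_Carnot = 6.127/18.15 = 0.3377.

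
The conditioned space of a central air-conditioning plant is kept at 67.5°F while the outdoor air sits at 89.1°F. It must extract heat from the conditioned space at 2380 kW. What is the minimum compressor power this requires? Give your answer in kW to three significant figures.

In absolute terms T_C = 292.87 K and T_H = 304.87 K, so ΔT = 12.00 K.
COP_Carnot = T_C/ΔT = 292.87/12.00 = 24.41.
Ẇ_min = Q̇/COP_Carnot = 2380/24.41 = 97.52 kW.

97.5 kW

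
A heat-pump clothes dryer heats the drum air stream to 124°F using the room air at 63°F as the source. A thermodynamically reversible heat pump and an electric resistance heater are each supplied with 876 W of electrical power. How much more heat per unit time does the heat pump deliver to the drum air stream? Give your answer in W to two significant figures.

7500 W

In absolute terms T_C = 290.37 K and T_H = 324.26 K, so ΔT = 33.89 K.
COP_Carnot = T_H/ΔT = 324.26/33.89 = 9.568.
The heat pump delivers Q̇_H = COP × Ẇ = 8382 W; the resistance heater delivers Ẇ = 876.0 W.
Extra = (COP − 1)·Ẇ = 7506 W.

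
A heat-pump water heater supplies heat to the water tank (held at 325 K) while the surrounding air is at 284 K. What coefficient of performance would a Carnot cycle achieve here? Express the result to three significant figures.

7.93

The reservoir spacing is ΔT = 325 − 284 = 41.00 K.
For a reversible cycle, COP_Carnot = T_H/ΔT = 325.00/41.00 = 7.927.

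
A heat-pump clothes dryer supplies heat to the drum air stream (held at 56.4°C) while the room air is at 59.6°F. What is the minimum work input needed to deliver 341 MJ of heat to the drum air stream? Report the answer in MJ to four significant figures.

In absolute terms T_C = 288.48 K and T_H = 329.55 K, so ΔT = 41.07 K.
The reversible limit is COP_HP = T_H/ΔT = 8.025, so W_min = Q_H/COP = Q_H·ΔT/T_H.
W_min = 341.0 × 41.07/329.55 = 42.49 MJ.

42.49 MJ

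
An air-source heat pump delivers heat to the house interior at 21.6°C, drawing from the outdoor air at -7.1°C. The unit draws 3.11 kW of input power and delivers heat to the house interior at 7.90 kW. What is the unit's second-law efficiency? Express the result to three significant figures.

COP_actual = Q̇_H/Ẇ = 7.900/3.110 = 2.540.
In absolute terms T_C = 266.05 K and T_H = 294.75 K, so ΔT = 28.70 K.
COP_Carnot = T_H/ΔT = 294.75/28.70 = 10.27.
η_II = COP_actual/COP_Carnot = 2.540/10.27 = 0.2473.

0.247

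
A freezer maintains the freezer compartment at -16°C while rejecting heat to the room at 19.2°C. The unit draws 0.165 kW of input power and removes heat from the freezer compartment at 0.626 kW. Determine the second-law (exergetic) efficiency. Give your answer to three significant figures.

COP_actual = Q̇_C/Ẇ = 0.6260/0.1650 = 3.794.
In absolute terms T_C = 257.15 K and T_H = 292.35 K, so ΔT = 35.20 K.
COP_Carnot = T_C/ΔT = 257.15/35.20 = 7.305.
η_II = COP_actual/COP_Carnot = 3.794/7.305 = 0.5193.

0.519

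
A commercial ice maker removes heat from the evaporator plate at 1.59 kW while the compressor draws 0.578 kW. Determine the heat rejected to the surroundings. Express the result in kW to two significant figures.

2.2 kW

For a cyclic device the first law requires Q̇_H = Q̇_C + Ẇ.
Q̇_H = Q̇_C + Ẇ = 2.168 kW.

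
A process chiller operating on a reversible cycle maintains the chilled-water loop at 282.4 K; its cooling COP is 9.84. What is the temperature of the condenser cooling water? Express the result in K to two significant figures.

COP_R = T_C/(T_H − T_C) gives T_H − T_C = T_C/COP.
With T_C = 282.40 K, T_H = 282.40 × (1 + 1/9.84) = 311.10 K.

310 K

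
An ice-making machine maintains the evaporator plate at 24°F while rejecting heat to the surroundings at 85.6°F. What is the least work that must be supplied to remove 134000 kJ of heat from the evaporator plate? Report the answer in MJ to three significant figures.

In absolute terms T_C = 268.71 K and T_H = 302.93 K, so ΔT = 34.22 K.
The reversible limit is COP_R = T_C/ΔT = 7.852, so W_min = Q_C/COP = Q_C·ΔT/T_C.
W_min = 134000 × 34.22/268.71 = 17070 kJ = 17.07 MJ.

17.1 MJ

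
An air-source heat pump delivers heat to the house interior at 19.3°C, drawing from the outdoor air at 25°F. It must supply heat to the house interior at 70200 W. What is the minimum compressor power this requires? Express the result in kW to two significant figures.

5.6 kW

In absolute terms T_C = 269.26 K and T_H = 292.45 K, so ΔT = 23.19 K.
COP_Carnot = T_H/ΔT = 292.45/23.19 = 12.61.
Ẇ_min = Q̇/COP_Carnot = 70200/12.61 = 5566 W = 5.566 kW.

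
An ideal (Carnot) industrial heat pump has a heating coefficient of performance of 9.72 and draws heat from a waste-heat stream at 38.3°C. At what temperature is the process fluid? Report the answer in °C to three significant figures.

74.0 °C

COP_HP = T_H/(T_H − T_C) rearranges to T_H = COP·T_C/(COP − 1).
With T_C = 311.45 K, T_H = 9.72 × 311.45/8.720 = 347.17 K.
Converting, 347.17 K = 74.02°C.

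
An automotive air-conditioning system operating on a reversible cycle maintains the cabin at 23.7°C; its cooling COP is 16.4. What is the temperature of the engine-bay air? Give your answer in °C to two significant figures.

COP_R = T_C/(T_H − T_C) gives T_H − T_C = T_C/COP.
With T_C = 296.85 K, T_H = 296.85 × (1 + 1/16.4) = 314.95 K.
Converting, 314.95 K = 41.80°C.

42 °C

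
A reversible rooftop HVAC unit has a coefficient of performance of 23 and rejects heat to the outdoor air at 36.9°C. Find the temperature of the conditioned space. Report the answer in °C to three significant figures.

For a Carnot refrigerator COP_R = T_C/(T_H − T_C), so T_C = COP·T_H/(1 + COP).
With T_H = 310.05 K, T_C = 23 × 310.05/24.00 = 297.13 K.
Converting, 297.13 K = 23.98°C.

24.0 °C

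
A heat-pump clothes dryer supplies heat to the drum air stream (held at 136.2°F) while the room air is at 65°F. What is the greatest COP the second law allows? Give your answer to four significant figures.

8.369

In absolute terms T_C = 291.48 K and T_H = 331.04 K, so ΔT = 39.56 K.
For a reversible cycle, COP_Carnot = T_H/ΔT = 331.04/39.56 = 8.369.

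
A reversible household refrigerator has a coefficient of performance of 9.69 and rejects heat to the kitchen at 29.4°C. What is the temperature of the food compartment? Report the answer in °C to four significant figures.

1.098 °C

For a Carnot refrigerator COP_R = T_C/(T_H − T_C), so T_C = COP·T_H/(1 + COP).
With T_H = 302.55 K, T_C = 9.69 × 302.55/10.69 = 274.25 K.
Converting, 274.25 K = 1.10°C.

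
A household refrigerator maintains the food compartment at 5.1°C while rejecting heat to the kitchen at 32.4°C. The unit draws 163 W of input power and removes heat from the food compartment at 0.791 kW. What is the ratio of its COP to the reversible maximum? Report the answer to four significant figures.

Converting, Q̇_C = 0.7910 kW = 791.0 W, so COP_actual = Q̇_C/Ẇ = 791.0/163.0 = 4.853.
In absolute terms T_C = 278.25 K and T_H = 305.55 K, so ΔT = 27.30 K.
COP_Carnot = T_C/ΔT = 278.25/27.30 = 10.19.
η_II = COP_actual/COP_Carnot = 4.853/10.19 = 0.4761.

0.4761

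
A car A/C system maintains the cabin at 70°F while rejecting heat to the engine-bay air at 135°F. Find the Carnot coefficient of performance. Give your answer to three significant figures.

In absolute terms T_C = 294.26 K and T_H = 330.37 K, so ΔT = 36.11 K.
For a reversible cycle, COP_Carnot = T_C/ΔT = 294.26/36.11 = 8.149.

8.15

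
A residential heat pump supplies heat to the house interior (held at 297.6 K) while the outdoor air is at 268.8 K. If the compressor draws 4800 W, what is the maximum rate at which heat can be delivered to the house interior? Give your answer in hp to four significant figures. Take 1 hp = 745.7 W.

66.51 hp

The reservoir spacing is ΔT = 297.6 − 268.8 = 28.80 K.
COP_Carnot = T_H/ΔT = 297.60/28.80 = 10.33.
Q̇_max = COP_Carnot × Ẇ = 10.33 × 4800 W = 49600 W = 66.51 hp.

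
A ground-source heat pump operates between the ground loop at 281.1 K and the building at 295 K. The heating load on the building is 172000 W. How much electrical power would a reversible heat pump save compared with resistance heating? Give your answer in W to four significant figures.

163900 W

The reservoir spacing is ΔT = 295 − 281.1 = 13.90 K.
COP_Carnot = T_H/ΔT = 295.00/13.90 = 21.22.
Resistance heating needs Ẇ_res = Q̇_H = 172000 W; the reversible heat pump needs only Ẇ_hp = Q̇_H/COP = 8104 W.
Saving = 172000 − 8104 = 163900 W.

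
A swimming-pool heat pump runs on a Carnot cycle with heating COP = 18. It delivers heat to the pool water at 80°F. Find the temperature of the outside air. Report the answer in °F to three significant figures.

50.0 °F

COP_HP = T_H/(T_H − T_C) gives T_H − T_C = T_H/COP.
With T_H = 299.82 K, T_C = 299.82 × (1 − 1/18) = 283.16 K.
Converting, 283.16 K = 50.02°F.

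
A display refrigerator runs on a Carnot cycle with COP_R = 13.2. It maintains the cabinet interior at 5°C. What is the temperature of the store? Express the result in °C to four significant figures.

COP_R = T_C/(T_H − T_C) gives T_H − T_C = T_C/COP.
With T_C = 278.15 K, T_H = 278.15 × (1 + 1/13.2) = 299.22 K.
Converting, 299.22 K = 26.07°C.

26.07 °C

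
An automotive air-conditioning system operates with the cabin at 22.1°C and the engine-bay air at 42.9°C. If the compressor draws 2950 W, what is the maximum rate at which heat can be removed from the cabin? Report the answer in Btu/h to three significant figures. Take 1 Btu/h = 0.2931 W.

143000 Btu/h

In absolute terms T_C = 295.25 K and T_H = 316.05 K, so ΔT = 20.80 K.
COP_Carnot = T_C/ΔT = 295.25/20.80 = 14.19.
Q̇_max = COP_Carnot × Ẇ = 14.19 × 2950 W = 41870 W = 142900 Btu/h.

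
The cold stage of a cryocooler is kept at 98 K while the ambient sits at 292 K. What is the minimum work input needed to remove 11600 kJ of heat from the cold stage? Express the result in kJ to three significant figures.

The reservoir spacing is ΔT = 292 − 98 = 194.0 K.
The reversible limit is COP_R = T_C/ΔT = 0.5052, so W_min = Q_C/COP = Q_C·ΔT/T_C.
W_min = 11600 × 194.0/98.00 = 22960 kJ.

23000 kJ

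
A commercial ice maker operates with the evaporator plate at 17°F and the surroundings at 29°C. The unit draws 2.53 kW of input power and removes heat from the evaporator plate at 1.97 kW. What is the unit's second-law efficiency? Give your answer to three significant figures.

COP_actual = Q̇_C/Ẇ = 1.970/2.530 = 0.7787.
In absolute terms T_C = 264.82 K and T_H = 302.15 K, so ΔT = 37.33 K.
COP_Carnot = T_C/ΔT = 264.82/37.33 = 7.093.
η_II = COP_actual/COP_Carnot = 0.7787/7.093 = 0.1098.

0.110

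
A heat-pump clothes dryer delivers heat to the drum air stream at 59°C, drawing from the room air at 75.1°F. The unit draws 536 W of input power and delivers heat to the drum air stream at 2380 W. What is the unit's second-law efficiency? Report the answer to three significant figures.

COP_actual = Q̇_H/Ẇ = 2380/536.0 = 4.440.
In absolute terms T_C = 297.09 K and T_H = 332.15 K, so ΔT = 35.06 K.
COP_Carnot = T_H/ΔT = 332.15/35.06 = 9.475.
η_II = COP_actual/COP_Carnot = 4.440/9.475 = 0.4686.

0.469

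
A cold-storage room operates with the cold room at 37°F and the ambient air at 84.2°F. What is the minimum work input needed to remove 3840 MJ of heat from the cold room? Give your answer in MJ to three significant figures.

365 MJ

In absolute terms T_C = 275.93 K and T_H = 302.15 K, so ΔT = 26.22 K.
The reversible limit is COP_R = T_C/ΔT = 10.52, so W_min = Q_C/COP = Q_C·ΔT/T_C.
W_min = 3840 × 26.22/275.93 = 364.9 MJ.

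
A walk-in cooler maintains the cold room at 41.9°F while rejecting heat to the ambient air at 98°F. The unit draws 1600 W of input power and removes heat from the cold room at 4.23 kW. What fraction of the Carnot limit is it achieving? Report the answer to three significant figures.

Converting, Q̇_C = 4.230 kW = 4230 W, so COP_actual = Q̇_C/Ẇ = 4230/1600 = 2.644.
In absolute terms T_C = 278.65 K and T_H = 309.82 K, so ΔT = 31.17 K.
COP_Carnot = T_C/ΔT = 278.65/31.17 = 8.941.
η_II = COP_actual/COP_Carnot = 2.644/8.941 = 0.2957.

0.296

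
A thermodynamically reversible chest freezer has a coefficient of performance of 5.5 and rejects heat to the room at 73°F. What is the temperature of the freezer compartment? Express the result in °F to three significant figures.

-8.95 °F

For a Carnot refrigerator COP_R = T_C/(T_H − T_C), so T_C = COP·T_H/(1 + COP).
With T_H = 295.93 K, T_C = 5.5 × 295.93/6.500 = 250.40 K.
Converting, 250.40 K = -8.95°F.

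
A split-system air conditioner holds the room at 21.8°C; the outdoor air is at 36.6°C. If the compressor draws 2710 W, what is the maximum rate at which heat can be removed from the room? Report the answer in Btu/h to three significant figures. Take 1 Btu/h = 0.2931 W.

In absolute terms T_C = 294.95 K and T_H = 309.75 K, so ΔT = 14.80 K.
COP_Carnot = T_C/ΔT = 294.95/14.80 = 19.93.
Q̇_max = COP_Carnot × Ẇ = 19.93 × 2710 W = 54010 W = 184300 Btu/h.

184000 Btu/h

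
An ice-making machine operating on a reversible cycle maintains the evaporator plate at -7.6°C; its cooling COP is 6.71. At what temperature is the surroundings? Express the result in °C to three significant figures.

32.0 °C

COP_R = T_C/(T_H − T_C) gives T_H − T_C = T_C/COP.
With T_C = 265.55 K, T_H = 265.55 × (1 + 1/6.71) = 305.13 K.
Converting, 305.13 K = 31.98°C.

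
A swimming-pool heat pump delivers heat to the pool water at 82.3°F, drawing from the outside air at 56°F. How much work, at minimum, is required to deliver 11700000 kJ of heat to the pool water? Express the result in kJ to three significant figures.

In absolute terms T_C = 286.48 K and T_H = 301.09 K, so ΔT = 14.61 K.
The reversible limit is COP_HP = T_H/ΔT = 20.61, so W_min = Q_H/COP = Q_H·ΔT/T_H.
W_min = 11700000 × 14.61/301.09 = 567800 kJ.

568000 kJ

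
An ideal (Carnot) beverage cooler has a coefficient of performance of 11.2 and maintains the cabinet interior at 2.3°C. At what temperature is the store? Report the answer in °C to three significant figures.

COP_R = T_C/(T_H − T_C) gives T_H − T_C = T_C/COP.
With T_C = 275.45 K, T_H = 275.45 × (1 + 1/11.2) = 300.04 K.
Converting, 300.04 K = 26.89°C.

26.9 °C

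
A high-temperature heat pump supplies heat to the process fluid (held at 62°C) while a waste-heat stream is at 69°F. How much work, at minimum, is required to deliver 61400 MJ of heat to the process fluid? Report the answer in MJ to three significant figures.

In absolute terms T_C = 293.71 K and T_H = 335.15 K, so ΔT = 41.44 K.
The reversible limit is COP_HP = T_H/ΔT = 8.087, so W_min = Q_H/COP = Q_H·ΔT/T_H.
W_min = 61400 × 41.44/335.15 = 7593 MJ.

7590 MJ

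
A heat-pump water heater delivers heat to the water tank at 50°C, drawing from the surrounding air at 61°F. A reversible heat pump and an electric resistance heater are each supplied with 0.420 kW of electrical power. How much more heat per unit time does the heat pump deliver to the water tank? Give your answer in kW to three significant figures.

In absolute terms T_C = 289.26 K and T_H = 323.15 K, so ΔT = 33.89 K.
COP_Carnot = T_H/ΔT = 323.15/33.89 = 9.536.
The heat pump delivers Q̇_H = COP × Ẇ = 4.005 kW; the resistance heater delivers Ẇ = 0.4200 kW.
Extra = (COP − 1)·Ẇ = 3.585 kW.

3.58 kW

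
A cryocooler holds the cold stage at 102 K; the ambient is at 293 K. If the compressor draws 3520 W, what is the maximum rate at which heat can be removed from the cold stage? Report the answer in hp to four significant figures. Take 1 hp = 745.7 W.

2.521 hp

The reservoir spacing is ΔT = 293 − 102 = 191.0 K.
COP_Carnot = T_C/ΔT = 102.00/191.0 = 0.5340.
Q̇_max = COP_Carnot × Ẇ = 0.5340 × 3520 W = 1880 W = 2.521 hp.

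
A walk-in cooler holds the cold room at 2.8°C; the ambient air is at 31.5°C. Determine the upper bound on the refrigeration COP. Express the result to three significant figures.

9.61

In absolute terms T_C = 275.95 K and T_H = 304.65 K, so ΔT = 28.70 K.
For a reversible cycle, COP_Carnot = T_C/ΔT = 275.95/28.70 = 9.615.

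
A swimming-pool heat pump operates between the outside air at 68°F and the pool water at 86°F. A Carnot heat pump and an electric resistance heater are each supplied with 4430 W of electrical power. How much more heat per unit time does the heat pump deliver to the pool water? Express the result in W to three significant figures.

In absolute terms T_C = 293.15 K and T_H = 303.15 K, so ΔT = 10.00 K.
COP_Carnot = T_H/ΔT = 303.15/10.00 = 30.32.
The heat pump delivers Q̇_H = COP × Ẇ = 134300 W; the resistance heater delivers Ẇ = 4430 W.
Extra = (COP − 1)·Ẇ = 129900 W.

130000 W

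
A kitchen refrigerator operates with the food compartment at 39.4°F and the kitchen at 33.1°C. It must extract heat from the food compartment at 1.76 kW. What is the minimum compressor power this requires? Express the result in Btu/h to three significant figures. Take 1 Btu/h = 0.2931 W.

628 Btu/h

In absolute terms T_C = 277.26 K and T_H = 306.25 K, so ΔT = 28.99 K.
COP_Carnot = T_C/ΔT = 277.26/28.99 = 9.564.
Ẇ_min = Q̇/COP_Carnot = 1.760/9.564 = 0.1840 kW = 627.8 Btu/h.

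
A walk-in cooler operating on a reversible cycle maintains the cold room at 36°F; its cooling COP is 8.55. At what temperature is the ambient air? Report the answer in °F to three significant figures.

COP_R = T_C/(T_H − T_C) gives T_H − T_C = T_C/COP.
With T_C = 275.37 K, T_H = 275.37 × (1 + 1/8.55) = 307.58 K.
Converting, 307.58 K = 93.97°F.

94.0 °F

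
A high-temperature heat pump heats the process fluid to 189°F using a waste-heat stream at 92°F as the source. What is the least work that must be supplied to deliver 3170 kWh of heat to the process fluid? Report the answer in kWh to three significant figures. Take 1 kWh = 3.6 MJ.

In absolute terms T_C = 306.48 K and T_H = 360.37 K, so ΔT = 53.89 K.
The reversible limit is COP_HP = T_H/ΔT = 6.687, so W_min = Q_H/COP = Q_H·ΔT/T_H.
W_min = 3170 × 53.89/360.37 = 474.0 kWh.

474 kWh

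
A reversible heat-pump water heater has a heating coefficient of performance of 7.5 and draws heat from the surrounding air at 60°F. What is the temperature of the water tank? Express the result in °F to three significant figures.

140 °F

COP_HP = T_H/(T_H − T_C) rearranges to T_H = COP·T_C/(COP − 1).
With T_C = 288.71 K, T_H = 7.5 × 288.71/6.500 = 333.12 K.
Converting, 333.12 K = 139.95°F.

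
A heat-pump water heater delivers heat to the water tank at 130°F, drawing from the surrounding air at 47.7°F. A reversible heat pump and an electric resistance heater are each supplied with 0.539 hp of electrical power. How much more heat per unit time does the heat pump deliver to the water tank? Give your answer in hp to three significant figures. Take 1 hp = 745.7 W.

3.32 hp

In absolute terms T_C = 281.87 K and T_H = 327.59 K, so ΔT = 45.72 K.
COP_Carnot = T_H/ΔT = 327.59/45.72 = 7.165.
The heat pump delivers Q̇_H = COP × Ẇ = 3.862 hp; the resistance heater delivers Ẇ = 0.5390 hp.
Extra = (COP − 1)·Ẇ = 3.323 hp.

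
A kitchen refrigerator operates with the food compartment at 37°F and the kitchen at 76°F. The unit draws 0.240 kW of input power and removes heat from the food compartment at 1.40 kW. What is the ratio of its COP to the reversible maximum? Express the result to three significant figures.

0.458

COP_actual = Q̇_C/Ẇ = 1.400/0.2400 = 5.833.
In absolute terms T_C = 275.93 K and T_H = 297.59 K, so ΔT = 21.67 K.
COP_Carnot = T_C/ΔT = 275.93/21.67 = 12.74.
η_II = COP_actual/COP_Carnot = 5.833/12.74 = 0.4581.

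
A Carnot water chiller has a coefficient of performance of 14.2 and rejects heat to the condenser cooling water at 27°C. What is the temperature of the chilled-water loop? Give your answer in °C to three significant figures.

For a Carnot refrigerator COP_R = T_C/(T_H − T_C), so T_C = COP·T_H/(1 + COP).
With T_H = 300.15 K, T_C = 14.2 × 300.15/15.20 = 280.40 K.
Converting, 280.40 K = 7.25°C.

7.25 °C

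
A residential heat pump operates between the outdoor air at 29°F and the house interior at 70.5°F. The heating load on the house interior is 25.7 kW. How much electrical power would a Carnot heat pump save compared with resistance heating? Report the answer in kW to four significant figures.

23.69 kW

In absolute terms T_C = 271.48 K and T_H = 294.54 K, so ΔT = 23.06 K.
COP_Carnot = T_H/ΔT = 294.54/23.06 = 12.78.
Resistance heating needs Ẇ_res = Q̇_H = 25.70 kW; the reversible heat pump needs only Ẇ_hp = Q̇_H/COP = 2.012 kW.
Saving = 25.70 − 2.012 = 23.69 kW.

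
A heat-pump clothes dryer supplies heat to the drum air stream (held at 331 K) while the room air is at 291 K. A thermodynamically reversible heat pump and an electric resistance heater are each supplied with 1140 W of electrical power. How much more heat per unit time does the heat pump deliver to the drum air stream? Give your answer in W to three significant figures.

8290 W

The reservoir spacing is ΔT = 331 − 291 = 40.00 K.
COP_Carnot = T_H/ΔT = 331.00/40.00 = 8.275.
The heat pump delivers Q̇_H = COP × Ẇ = 9434 W; the resistance heater delivers Ẇ = 1140 W.
Extra = (COP − 1)·Ẇ = 8294 W.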